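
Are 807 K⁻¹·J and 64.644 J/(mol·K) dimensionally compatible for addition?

No

Reduce each to base SI dimensions:
  807 K⁻¹·J:  J·K⁻¹ = N·m·K⁻¹ = kg·m²·s⁻²·K⁻¹
  64.644 J/(mol·K):  J·mol⁻¹·K⁻¹ = N·m·mol⁻¹·K⁻¹ = kg·m²·s⁻²·K⁻¹·mol⁻¹
kg·m²·s⁻²·K⁻¹ ≠ kg·m²·s⁻²·K⁻¹·mol⁻¹, so they cannot be added.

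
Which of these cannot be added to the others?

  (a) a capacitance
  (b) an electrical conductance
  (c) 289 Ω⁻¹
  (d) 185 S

Expand each in SI base units:
  (a) [capacitance] = kg⁻¹·m⁻²·s⁴·A²
  (b) [electrical conductance] = kg⁻¹·m⁻²·s³·A²
  (c) Ω⁻¹ = (V·A⁻¹)⁻¹ = kg⁻¹·m⁻²·s³·A²
  (d) S = Ω⁻¹ = kg⁻¹·m⁻²·s³·A²
All reduce to kg⁻¹·m⁻²·s³·A² except (a), which is kg⁻¹·m⁻²·s⁴·A².

(a)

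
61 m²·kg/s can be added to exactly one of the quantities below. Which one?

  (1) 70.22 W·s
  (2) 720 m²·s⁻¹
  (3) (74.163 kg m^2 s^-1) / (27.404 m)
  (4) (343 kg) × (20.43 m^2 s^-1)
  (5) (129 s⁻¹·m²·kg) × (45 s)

Reference: kg·m²·s⁻¹.
Each option:
  (1) W·s = J·s⁻¹·s = kg·m²·s⁻²
  (2) m²·s⁻¹
  (3) [kg·m²·s⁻¹] / [m] = kg·m·s⁻¹
  (4) [kg] · [m²·s⁻¹] = kg·m²·s⁻¹  ← same
  (5) [kg·m²·s⁻¹] · [s] = kg·m²
Only (4) matches kg·m²·s⁻¹.

(4)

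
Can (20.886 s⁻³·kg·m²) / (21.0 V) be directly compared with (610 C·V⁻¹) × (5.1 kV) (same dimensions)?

Expand each in SI base units:
  (20.886 s⁻³·kg·m²) / (21.0 V):  [kg·m²·s⁻³] / [kg·m²·s⁻³·A⁻¹] = A
  (610 C·V⁻¹) × (5.1 kV):  [kg⁻¹·m⁻²·s⁴·A²] · [kg·m²·s⁻³·A⁻¹] = s·A
A ≠ s·A, so they cannot be added.

No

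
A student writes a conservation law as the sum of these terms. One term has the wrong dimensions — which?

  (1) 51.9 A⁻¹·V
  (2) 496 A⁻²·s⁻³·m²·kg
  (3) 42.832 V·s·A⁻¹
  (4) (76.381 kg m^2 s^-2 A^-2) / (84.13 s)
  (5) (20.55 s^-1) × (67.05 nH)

Expand each in SI base units:
  (1) V·A⁻¹ = J·C⁻¹·A⁻¹ = kg·m²·s⁻³·A⁻²
  (2) kg·m²·s⁻³·A⁻²
  (3) V·s·A⁻¹ = J·C⁻¹·s·A⁻¹ = kg·m²·s⁻²·A⁻²
  (4) [kg·m²·s⁻²·A⁻²] / [s] = kg·m²·s⁻³·A⁻²
  (5) [s⁻¹] · [kg·m²·s⁻²·A⁻²] = kg·m²·s⁻³·A⁻²
All reduce to kg·m²·s⁻³·A⁻² except (3), which is kg·m²·s⁻²·A⁻².

(3)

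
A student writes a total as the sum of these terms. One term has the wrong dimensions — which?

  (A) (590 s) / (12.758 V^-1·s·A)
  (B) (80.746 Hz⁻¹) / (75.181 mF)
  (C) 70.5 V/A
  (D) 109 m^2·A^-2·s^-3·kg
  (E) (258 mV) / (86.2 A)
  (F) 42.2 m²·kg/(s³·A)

In SI base units:
  (A) [s] / [kg⁻¹·m⁻²·s⁴·A²] = kg·m²·s⁻³·A⁻²
  (B) [s] / [kg⁻¹·m⁻²·s⁴·A²] = kg·m²·s⁻³·A⁻²
  (C) V·A⁻¹ = J·C⁻¹·A⁻¹ = kg·m²·s⁻³·A⁻²
  (D) kg·m²·s⁻³·A⁻²
  (E) [kg·m²·s⁻³·A⁻¹] / [A] = kg·m²·s⁻³·A⁻²
  (F) kg·m²·s⁻³·A⁻¹
All reduce to kg·m²·s⁻³·A⁻² except (F), which is kg·m²·s⁻³·A⁻¹.

(F)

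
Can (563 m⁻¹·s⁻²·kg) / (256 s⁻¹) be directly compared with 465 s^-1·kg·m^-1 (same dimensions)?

Work out the base dimensions of each:
  (563 m⁻¹·s⁻²·kg) / (256 s⁻¹):  [kg·m⁻¹·s⁻²] / [s⁻¹] = kg·m⁻¹·s⁻¹
  465 s^-1·kg·m^-1:  kg·m⁻¹·s⁻¹
Both are kg·m⁻¹·s⁻¹, so they have the same dimensions and can be added.

Yes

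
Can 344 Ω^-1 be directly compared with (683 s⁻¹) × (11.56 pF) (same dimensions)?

Yes

Expand each in SI base units:
  344 Ω^-1:  Ω⁻¹ = (V·A⁻¹)⁻¹ = kg⁻¹·m⁻²·s³·A²
  (683 s⁻¹) × (11.56 pF):  [s⁻¹] · [kg⁻¹·m⁻²·s⁴·A²] = kg⁻¹·m⁻²·s³·A²
Both are kg⁻¹·m⁻²·s³·A², so they have the same dimensions and can be added.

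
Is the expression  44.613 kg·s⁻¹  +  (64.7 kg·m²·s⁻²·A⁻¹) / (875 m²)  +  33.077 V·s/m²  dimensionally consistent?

Reduce each to base SI dimensions:
  44.613 kg·s⁻¹:  kg·s⁻¹
  (64.7 kg·m²·s⁻²·A⁻¹) / (875 m²):  [kg·m²·s⁻²·A⁻¹] / [m²] = kg·s⁻²·A⁻¹
  33.077 V·s/m²:  V·s·m⁻² = J·C⁻¹·s·m⁻² = kg·s⁻²·A⁻¹
The terms do not share a single dimension (kg·s⁻²·A⁻¹ vs kg·s⁻¹).

No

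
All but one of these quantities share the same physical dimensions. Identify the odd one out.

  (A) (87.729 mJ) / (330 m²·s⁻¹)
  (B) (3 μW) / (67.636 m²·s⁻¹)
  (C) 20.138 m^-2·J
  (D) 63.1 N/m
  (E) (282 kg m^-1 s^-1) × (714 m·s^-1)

Dimensions:
  (A) [kg·m²·s⁻²] / [m²·s⁻¹] = kg·s⁻¹
  (B) [kg·m²·s⁻³] / [m²·s⁻¹] = kg·s⁻²
  (C) J·m⁻² = N·m·m⁻² = kg·s⁻²
  (D) N·m⁻¹ = kg·m·s⁻²·m⁻¹ = kg·s⁻²
  (E) [kg·m⁻¹·s⁻¹] · [m·s⁻¹] = kg·s⁻²
All reduce to kg·s⁻² except (A), which is kg·s⁻¹.

(A)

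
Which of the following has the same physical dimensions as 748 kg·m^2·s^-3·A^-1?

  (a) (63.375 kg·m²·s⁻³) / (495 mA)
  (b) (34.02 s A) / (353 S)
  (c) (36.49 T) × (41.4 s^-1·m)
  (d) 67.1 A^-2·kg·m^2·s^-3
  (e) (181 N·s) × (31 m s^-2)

(a)

Reference: kg·m²·s⁻³·A⁻¹.
Each option:
  (a) [kg·m²·s⁻³] / [A] = kg·m²·s⁻³·A⁻¹  ← same
  (b) [s·A] / [kg⁻¹·m⁻²·s³·A²] = kg·m²·s⁻²·A⁻¹
  (c) [kg·s⁻²·A⁻¹] · [m·s⁻¹] = kg·m·s⁻³·A⁻¹
  (d) kg·m²·s⁻³·A⁻²
  (e) [kg·m·s⁻¹] · [m·s⁻²] = kg·m²·s⁻³
Only (a) matches kg·m²·s⁻³·A⁻¹.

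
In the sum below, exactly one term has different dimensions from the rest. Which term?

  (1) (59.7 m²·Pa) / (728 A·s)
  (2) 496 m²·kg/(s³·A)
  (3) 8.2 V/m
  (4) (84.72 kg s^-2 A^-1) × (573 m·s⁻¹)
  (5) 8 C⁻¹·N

Dimensions:
  (1) [kg·m·s⁻²] / [s·A] = kg·m·s⁻³·A⁻¹
  (2) kg·m²·s⁻³·A⁻¹
  (3) V·m⁻¹ = J·C⁻¹·m⁻¹ = kg·m·s⁻³·A⁻¹
  (4) [kg·s⁻²·A⁻¹] · [m·s⁻¹] = kg·m·s⁻³·A⁻¹
  (5) N·C⁻¹ = kg·m·s⁻²·(s·A)⁻¹ = kg·m·s⁻³·A⁻¹
All reduce to kg·m·s⁻³·A⁻¹ except (2), which is kg·m²·s⁻³·A⁻¹.

(2)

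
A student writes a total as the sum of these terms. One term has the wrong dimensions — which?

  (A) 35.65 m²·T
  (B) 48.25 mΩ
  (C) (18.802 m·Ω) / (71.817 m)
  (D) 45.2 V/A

(A)

Expand each in SI base units:
  (A) T·m² = Wb·m⁻²·m² = kg·m²·s⁻²·A⁻¹
  (B) Ω = V·A⁻¹ = kg·m²·s⁻³·A⁻²
  (C) [kg·m³·s⁻³·A⁻²] / [m] = kg·m²·s⁻³·A⁻²
  (D) V·A⁻¹ = J·C⁻¹·A⁻¹ = kg·m²·s⁻³·A⁻²
All reduce to kg·m²·s⁻³·A⁻² except (A), which is kg·m²·s⁻²·A⁻¹.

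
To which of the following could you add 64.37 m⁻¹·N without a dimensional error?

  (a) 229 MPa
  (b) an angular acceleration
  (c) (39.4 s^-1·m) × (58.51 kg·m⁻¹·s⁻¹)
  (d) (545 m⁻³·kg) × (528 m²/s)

(c)

Reference: N·m⁻¹ = kg·m·s⁻²·m⁻¹ = kg·s⁻².
Each option:
  (a) Pa = N·m⁻² = kg·m⁻¹·s⁻²
  (b) [angular acceleration] = s⁻²
  (c) [m·s⁻¹] · [kg·m⁻¹·s⁻¹] = kg·s⁻²  ← same
  (d) [kg·m⁻³] · [m²·s⁻¹] = kg·m⁻¹·s⁻¹
Only (c) matches kg·s⁻².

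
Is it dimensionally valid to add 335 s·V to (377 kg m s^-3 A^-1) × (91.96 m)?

Expand each in SI base units:
  335 s·V:  V·s = J·C⁻¹·s = kg·m²·s⁻²·A⁻¹
  (377 kg m s^-3 A^-1) × (91.96 m):  [kg·m·s⁻³·A⁻¹] · [m] = kg·m²·s⁻³·A⁻¹
kg·m²·s⁻²·A⁻¹ ≠ kg·m²·s⁻³·A⁻¹, so they cannot be added.

No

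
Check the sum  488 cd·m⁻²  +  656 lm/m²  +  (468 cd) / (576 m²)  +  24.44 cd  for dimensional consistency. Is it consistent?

No

In SI base units:
  488 cd·m⁻²:  cd·m⁻² = m⁻²·cd
  656 lm/m²:  lm·m⁻² = cd·m⁻² = m⁻²·cd
  (468 cd) / (576 m²):  [cd] / [m²] = m⁻²·cd
  24.44 cd:  cd
The terms do not share a single dimension (cd vs m⁻²·cd).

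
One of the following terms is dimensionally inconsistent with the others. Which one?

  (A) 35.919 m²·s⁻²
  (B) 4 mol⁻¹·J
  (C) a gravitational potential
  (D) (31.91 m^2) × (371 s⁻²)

(B)

Expand each in SI base units:
  (A) m²·s⁻²
  (B) J·mol⁻¹ = N·m·mol⁻¹ = kg·m²·s⁻²·mol⁻¹
  (C) [gravitational potential] = m²·s⁻²
  (D) [m²] · [s⁻²] = m²·s⁻²
All reduce to m²·s⁻² except (B), which is kg·m²·s⁻²·mol⁻¹.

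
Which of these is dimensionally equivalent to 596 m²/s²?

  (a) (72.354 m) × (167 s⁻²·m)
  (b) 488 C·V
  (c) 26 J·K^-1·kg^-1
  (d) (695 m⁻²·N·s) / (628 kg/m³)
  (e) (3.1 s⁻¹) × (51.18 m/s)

(a)

Reference: m²·s⁻².
Each option:
  (a) [m] · [m·s⁻²] = m²·s⁻²  ← same
  (b) C·V = s·A·J·C⁻¹ = kg·m²·s⁻²
  (c) J·kg⁻¹·K⁻¹ = N·m·kg⁻¹·K⁻¹ = m²·s⁻²·K⁻¹
  (d) [kg·m⁻¹·s⁻¹] / [kg·m⁻³] = m²·s⁻¹
  (e) [s⁻¹] · [m·s⁻¹] = m·s⁻²
Only (a) matches m²·s⁻².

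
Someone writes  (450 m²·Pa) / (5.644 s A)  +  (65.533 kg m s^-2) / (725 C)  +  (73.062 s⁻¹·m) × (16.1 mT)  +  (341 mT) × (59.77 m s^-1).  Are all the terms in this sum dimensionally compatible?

Reduce each to base SI dimensions:
  (450 m²·Pa) / (5.644 s A):  [kg·m·s⁻²] / [s·A] = kg·m·s⁻³·A⁻¹
  (65.533 kg m s^-2) / (725 C):  [kg·m·s⁻²] / [s·A] = kg·m·s⁻³·A⁻¹
  (73.062 s⁻¹·m) × (16.1 mT):  [m·s⁻¹] · [kg·s⁻²·A⁻¹] = kg·m·s⁻³·A⁻¹
  (341 mT) × (59.77 m s^-1):  [kg·s⁻²·A⁻¹] · [m·s⁻¹] = kg·m·s⁻³·A⁻¹
Every term reduces to kg·m·s⁻³·A⁻¹.

Yes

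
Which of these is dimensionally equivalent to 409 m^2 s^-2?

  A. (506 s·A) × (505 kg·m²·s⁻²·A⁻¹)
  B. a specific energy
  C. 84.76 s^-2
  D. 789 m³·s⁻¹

B.

Reference: m²·s⁻².
Each option:
  A. [s·A] · [kg·m²·s⁻²·A⁻¹] = kg·m²·s⁻¹
  B. [specific energy] = m²·s⁻²  ← same
  C. s⁻²
  D. m³·s⁻¹
Only B. matches m²·s⁻².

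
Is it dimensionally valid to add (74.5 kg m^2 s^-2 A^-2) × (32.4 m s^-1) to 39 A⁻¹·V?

No

Reduce each to base SI dimensions:
  (74.5 kg m^2 s^-2 A^-2) × (32.4 m s^-1):  [kg·m²·s⁻²·A⁻²] · [m·s⁻¹] = kg·m³·s⁻³·A⁻²
  39 A⁻¹·V:  V·A⁻¹ = J·C⁻¹·A⁻¹ = kg·m²·s⁻³·A⁻²
kg·m³·s⁻³·A⁻² ≠ kg·m²·s⁻³·A⁻², so they cannot be added.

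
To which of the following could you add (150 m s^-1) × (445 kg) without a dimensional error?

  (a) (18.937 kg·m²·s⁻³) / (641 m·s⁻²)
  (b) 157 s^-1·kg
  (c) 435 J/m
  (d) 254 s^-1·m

Reference: [m·s⁻¹] · [kg] = kg·m·s⁻¹.
Each option:
  (a) [kg·m²·s⁻³] / [m·s⁻²] = kg·m·s⁻¹  ← same
  (b) kg·s⁻¹
  (c) J·m⁻¹ = N·m·m⁻¹ = kg·m·s⁻²
  (d) m·s⁻¹
Only (a) matches kg·m·s⁻¹.

(a)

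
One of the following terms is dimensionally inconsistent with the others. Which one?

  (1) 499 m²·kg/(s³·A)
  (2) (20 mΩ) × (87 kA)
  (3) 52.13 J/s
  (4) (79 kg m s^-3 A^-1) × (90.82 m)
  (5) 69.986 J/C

(3)

Work out the base dimensions of each:
  (1) kg·m²·s⁻³·A⁻¹
  (2) [kg·m²·s⁻³·A⁻²] · [A] = kg·m²·s⁻³·A⁻¹
  (3) J·s⁻¹ = N·m·s⁻¹ = kg·m²·s⁻³
  (4) [kg·m·s⁻³·A⁻¹] · [m] = kg·m²·s⁻³·A⁻¹
  (5) J·C⁻¹ = N·m·(s·A)⁻¹ = kg·m²·s⁻³·A⁻¹
All reduce to kg·m²·s⁻³·A⁻¹ except (3), which is kg·m²·s⁻³.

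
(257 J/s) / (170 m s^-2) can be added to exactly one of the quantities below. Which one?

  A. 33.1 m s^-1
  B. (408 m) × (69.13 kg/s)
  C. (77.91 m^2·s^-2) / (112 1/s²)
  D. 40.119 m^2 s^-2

B.

Reference: [kg·m²·s⁻³] / [m·s⁻²] = kg·m·s⁻¹.
Each option:
  A. m·s⁻¹
  B. [m] · [kg·s⁻¹] = kg·m·s⁻¹  ← same
  C. [m²·s⁻²] / [s⁻²] = m²
  D. m²·s⁻²
Only B. matches kg·m·s⁻¹.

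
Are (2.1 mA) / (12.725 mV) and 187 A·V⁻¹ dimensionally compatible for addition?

Yes

Expand each in SI base units:
  (2.1 mA) / (12.725 mV):  [A] / [kg·m²·s⁻³·A⁻¹] = kg⁻¹·m⁻²·s³·A²
  187 A·V⁻¹:  A·V⁻¹ = A·(J·C⁻¹)⁻¹ = kg⁻¹·m⁻²·s³·A²
Both are kg⁻¹·m⁻²·s³·A², so they have the same dimensions and can be added.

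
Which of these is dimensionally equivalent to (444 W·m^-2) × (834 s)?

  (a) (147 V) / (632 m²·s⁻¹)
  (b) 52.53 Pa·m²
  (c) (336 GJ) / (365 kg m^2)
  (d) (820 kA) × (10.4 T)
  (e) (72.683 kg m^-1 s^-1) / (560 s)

Reference: [kg·s⁻³] · [s] = kg·s⁻².
Each option:
  (a) [kg·m²·s⁻³·A⁻¹] / [m²·s⁻¹] = kg·s⁻²·A⁻¹
  (b) Pa·m² = N·m⁻²·m² = kg·m·s⁻²
  (c) [kg·m²·s⁻²] / [kg·m²] = s⁻²
  (d) [A] · [kg·s⁻²·A⁻¹] = kg·s⁻²  ← same
  (e) [kg·m⁻¹·s⁻¹] / [s] = kg·m⁻¹·s⁻²
Only (d) matches kg·s⁻².

(d)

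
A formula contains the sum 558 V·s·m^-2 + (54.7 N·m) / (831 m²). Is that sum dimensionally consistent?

No

Dimensions:
  558 V·s·m^-2:  V·s·m⁻² = J·C⁻¹·s·m⁻² = kg·s⁻²·A⁻¹
  (54.7 N·m) / (831 m²):  [kg·m²·s⁻²] / [m²] = kg·s⁻²
kg·s⁻²·A⁻¹ ≠ kg·s⁻², so they cannot be added.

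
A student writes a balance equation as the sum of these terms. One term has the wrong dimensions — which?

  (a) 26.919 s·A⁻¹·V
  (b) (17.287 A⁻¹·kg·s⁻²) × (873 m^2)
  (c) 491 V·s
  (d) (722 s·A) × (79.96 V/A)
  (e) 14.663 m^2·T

In SI base units:
  (a) V·s·A⁻¹ = J·C⁻¹·s·A⁻¹ = kg·m²·s⁻²·A⁻²
  (b) [kg·s⁻²·A⁻¹] · [m²] = kg·m²·s⁻²·A⁻¹
  (c) V·s = J·C⁻¹·s = kg·m²·s⁻²·A⁻¹
  (d) [s·A] · [kg·m²·s⁻³·A⁻²] = kg·m²·s⁻²·A⁻¹
  (e) T·m² = Wb·m⁻²·m² = kg·m²·s⁻²·A⁻¹
All reduce to kg·m²·s⁻²·A⁻¹ except (a), which is kg·m²·s⁻²·A⁻².

(a)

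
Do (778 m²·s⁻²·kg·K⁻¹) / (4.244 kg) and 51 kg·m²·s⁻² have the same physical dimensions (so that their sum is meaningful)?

In SI base units:
  (778 m²·s⁻²·kg·K⁻¹) / (4.244 kg):  [kg·m²·s⁻²·K⁻¹] / [kg] = m²·s⁻²·K⁻¹
  51 kg·m²·s⁻²:  kg·m²·s⁻²
m²·s⁻²·K⁻¹ ≠ kg·m²·s⁻², so they cannot be added.

No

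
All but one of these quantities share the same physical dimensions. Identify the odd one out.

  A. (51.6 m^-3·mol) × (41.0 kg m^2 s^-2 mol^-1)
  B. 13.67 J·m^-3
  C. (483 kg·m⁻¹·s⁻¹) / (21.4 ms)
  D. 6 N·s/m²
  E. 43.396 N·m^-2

D.

Work out the base dimensions of each:
  A. [m⁻³·mol] · [kg·m²·s⁻²·mol⁻¹] = kg·m⁻¹·s⁻²
  B. J·m⁻³ = N·m·m⁻³ = kg·m⁻¹·s⁻²
  C. [kg·m⁻¹·s⁻¹] / [s] = kg·m⁻¹·s⁻²
  D. N·s·m⁻² = kg·m·s⁻²·s·m⁻² = kg·m⁻¹·s⁻¹
  E. N·m⁻² = kg·m·s⁻²·m⁻² = kg·m⁻¹·s⁻²
All reduce to kg·m⁻¹·s⁻² except D., which is kg·m⁻¹·s⁻¹.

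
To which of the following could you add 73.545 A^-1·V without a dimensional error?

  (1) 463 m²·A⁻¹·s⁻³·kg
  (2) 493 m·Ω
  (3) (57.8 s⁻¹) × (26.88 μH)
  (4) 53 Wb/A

Reference: V·A⁻¹ = J·C⁻¹·A⁻¹ = kg·m²·s⁻³·A⁻².
Each option:
  (1) kg·m²·s⁻³·A⁻¹
  (2) Ω·m = V·A⁻¹·m = kg·m³·s⁻³·A⁻²
  (3) [s⁻¹] · [kg·m²·s⁻²·A⁻²] = kg·m²·s⁻³·A⁻²  ← same
  (4) Wb·A⁻¹ = V·s·A⁻¹ = kg·m²·s⁻²·A⁻²
Only (3) matches kg·m²·s⁻³·A⁻².

(3)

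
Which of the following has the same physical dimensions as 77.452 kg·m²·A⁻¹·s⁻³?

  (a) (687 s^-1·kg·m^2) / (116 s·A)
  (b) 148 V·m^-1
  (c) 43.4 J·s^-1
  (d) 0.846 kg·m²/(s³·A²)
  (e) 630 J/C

Reference: kg·m²·s⁻³·A⁻¹.
Each option:
  (a) [kg·m²·s⁻¹] / [s·A] = kg·m²·s⁻²·A⁻¹
  (b) V·m⁻¹ = J·C⁻¹·m⁻¹ = kg·m·s⁻³·A⁻¹
  (c) J·s⁻¹ = N·m·s⁻¹ = kg·m²·s⁻³
  (d) kg·m²·s⁻³·A⁻²
  (e) J·C⁻¹ = N·m·(s·A)⁻¹ = kg·m²·s⁻³·A⁻¹  ← same
Only (e) matches kg·m²·s⁻³·A⁻¹.

(e)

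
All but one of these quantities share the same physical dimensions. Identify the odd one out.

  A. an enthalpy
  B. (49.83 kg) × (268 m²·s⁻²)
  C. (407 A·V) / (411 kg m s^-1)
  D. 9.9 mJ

Work out the base dimensions of each:
  A. [enthalpy] = kg·m²·s⁻²
  B. [kg] · [m²·s⁻²] = kg·m²·s⁻²
  C. [kg·m²·s⁻³] / [kg·m·s⁻¹] = m·s⁻²
  D. J = N·m = kg·m²·s⁻²
All reduce to kg·m²·s⁻² except C., which is m·s⁻².

C.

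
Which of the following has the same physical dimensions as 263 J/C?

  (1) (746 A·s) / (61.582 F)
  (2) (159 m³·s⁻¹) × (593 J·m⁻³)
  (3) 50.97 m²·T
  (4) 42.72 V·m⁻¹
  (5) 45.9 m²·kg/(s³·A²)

(1)

Reference: J·C⁻¹ = N·m·(s·A)⁻¹ = kg·m²·s⁻³·A⁻¹.
Each option:
  (1) [s·A] / [kg⁻¹·m⁻²·s⁴·A²] = kg·m²·s⁻³·A⁻¹  ← same
  (2) [m³·s⁻¹] · [kg·m⁻¹·s⁻²] = kg·m²·s⁻³
  (3) T·m² = Wb·m⁻²·m² = kg·m²·s⁻²·A⁻¹
  (4) V·m⁻¹ = J·C⁻¹·m⁻¹ = kg·m·s⁻³·A⁻¹
  (5) kg·m²·s⁻³·A⁻²
Only (1) matches kg·m²·s⁻³·A⁻¹.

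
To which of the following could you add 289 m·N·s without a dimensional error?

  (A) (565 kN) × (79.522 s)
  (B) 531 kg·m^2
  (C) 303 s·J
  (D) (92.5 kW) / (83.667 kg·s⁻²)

Reference: N·m·s = kg·m·s⁻²·m·s = kg·m²·s⁻¹.
Each option:
  (A) [kg·m·s⁻²] · [s] = kg·m·s⁻¹
  (B) kg·m²
  (C) J·s = N·m·s = kg·m²·s⁻¹  ← same
  (D) [kg·m²·s⁻³] / [kg·s⁻²] = m²·s⁻¹
Only (C) matches kg·m²·s⁻¹.

(C)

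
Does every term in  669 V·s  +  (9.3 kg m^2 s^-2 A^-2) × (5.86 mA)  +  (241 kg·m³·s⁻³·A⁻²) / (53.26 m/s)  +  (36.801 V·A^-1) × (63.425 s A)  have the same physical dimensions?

No

Expand each in SI base units:
  669 V·s:  V·s = J·C⁻¹·s = kg·m²·s⁻²·A⁻¹
  (9.3 kg m^2 s^-2 A^-2) × (5.86 mA):  [kg·m²·s⁻²·A⁻²] · [A] = kg·m²·s⁻²·A⁻¹
  (241 kg·m³·s⁻³·A⁻²) / (53.26 m/s):  [kg·m³·s⁻³·A⁻²] / [m·s⁻¹] = kg·m²·s⁻²·A⁻²
  (36.801 V·A^-1) × (63.425 s A):  [kg·m²·s⁻³·A⁻²] · [s·A] = kg·m²·s⁻²·A⁻¹
The terms do not share a single dimension (kg·m²·s⁻²·A⁻² vs kg·m²·s⁻²·A⁻¹).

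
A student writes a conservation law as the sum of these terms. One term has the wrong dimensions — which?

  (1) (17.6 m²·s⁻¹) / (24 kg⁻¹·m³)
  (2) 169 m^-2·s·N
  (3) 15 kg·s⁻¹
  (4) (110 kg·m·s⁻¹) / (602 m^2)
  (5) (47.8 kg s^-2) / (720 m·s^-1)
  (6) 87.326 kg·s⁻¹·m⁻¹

Expand each in SI base units:
  (1) [m²·s⁻¹] / [kg⁻¹·m³] = kg·m⁻¹·s⁻¹
  (2) N·s·m⁻² = kg·m·s⁻²·s·m⁻² = kg·m⁻¹·s⁻¹
  (3) kg·s⁻¹
  (4) [kg·m·s⁻¹] / [m²] = kg·m⁻¹·s⁻¹
  (5) [kg·s⁻²] / [m·s⁻¹] = kg·m⁻¹·s⁻¹
  (6) kg·m⁻¹·s⁻¹
All reduce to kg·m⁻¹·s⁻¹ except (3), which is kg·s⁻¹.

(3)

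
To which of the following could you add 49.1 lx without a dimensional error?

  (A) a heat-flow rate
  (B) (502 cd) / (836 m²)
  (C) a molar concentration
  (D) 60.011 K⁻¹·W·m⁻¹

Reference: lx = lm·m⁻² = m⁻²·cd.
Each option:
  (A) [heat-flow rate] = kg·m²·s⁻³
  (B) [cd] / [m²] = m⁻²·cd  ← same
  (C) [molar concentration] = m⁻³·mol
  (D) W·m⁻¹·K⁻¹ = J·s⁻¹·m⁻¹·K⁻¹ = kg·m·s⁻³·K⁻¹
Only (B) matches m⁻²·cd.

(B)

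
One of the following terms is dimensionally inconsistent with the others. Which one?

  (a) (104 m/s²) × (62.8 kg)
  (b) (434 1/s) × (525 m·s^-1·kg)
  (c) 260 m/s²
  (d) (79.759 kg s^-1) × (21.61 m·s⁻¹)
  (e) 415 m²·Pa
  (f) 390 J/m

(c)

Reduce each to base SI dimensions:
  (a) [m·s⁻²] · [kg] = kg·m·s⁻²
  (b) [s⁻¹] · [kg·m·s⁻¹] = kg·m·s⁻²
  (c) m·s⁻²
  (d) [kg·s⁻¹] · [m·s⁻¹] = kg·m·s⁻²
  (e) Pa·m² = N·m⁻²·m² = kg·m·s⁻²
  (f) J·m⁻¹ = N·m·m⁻¹ = kg·m·s⁻²
All reduce to kg·m·s⁻² except (c), which is m·s⁻².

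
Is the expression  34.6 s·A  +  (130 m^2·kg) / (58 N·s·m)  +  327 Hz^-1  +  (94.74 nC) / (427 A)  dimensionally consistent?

In SI base units:
  34.6 s·A:  A·s = s·A
  (130 m^2·kg) / (58 N·s·m):  [kg·m²] / [kg·m²·s⁻¹] = s
  327 Hz^-1:  Hz⁻¹ = (s⁻¹)⁻¹ = s
  (94.74 nC) / (427 A):  [s·A] / [A] = s
The terms do not share a single dimension (s vs s·A).

No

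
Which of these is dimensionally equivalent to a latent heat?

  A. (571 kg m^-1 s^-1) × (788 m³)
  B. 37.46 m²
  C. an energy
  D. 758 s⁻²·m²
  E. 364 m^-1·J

Reference: [latent heat] = m²·s⁻².
Each option:
  A. [kg·m⁻¹·s⁻¹] · [m³] = kg·m²·s⁻¹
  B. m²
  C. [energy] = kg·m²·s⁻²
  D. m²·s⁻²  ← same
  E. J·m⁻¹ = N·m·m⁻¹ = kg·m·s⁻²
Only D. matches m²·s⁻².

D.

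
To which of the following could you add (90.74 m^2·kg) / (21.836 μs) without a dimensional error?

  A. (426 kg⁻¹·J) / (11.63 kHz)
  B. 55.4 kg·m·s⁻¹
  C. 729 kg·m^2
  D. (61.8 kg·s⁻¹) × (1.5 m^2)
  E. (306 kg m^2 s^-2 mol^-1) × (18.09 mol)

D.

Reference: [kg·m²] / [s] = kg·m²·s⁻¹.
Each option:
  A. [m²·s⁻²] / [s⁻¹] = m²·s⁻¹
  B. kg·m·s⁻¹
  C. kg·m²
  D. [kg·s⁻¹] · [m²] = kg·m²·s⁻¹  ← same
  E. [kg·m²·s⁻²·mol⁻¹] · [mol] = kg·m²·s⁻²
Only D. matches kg·m²·s⁻¹.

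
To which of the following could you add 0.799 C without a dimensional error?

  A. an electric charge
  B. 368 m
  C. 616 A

A.

Reference: C = s·A.
Each option:
  A. [electric charge] = s·A  ← same
  B. m
  C. A
Only A. matches s·A.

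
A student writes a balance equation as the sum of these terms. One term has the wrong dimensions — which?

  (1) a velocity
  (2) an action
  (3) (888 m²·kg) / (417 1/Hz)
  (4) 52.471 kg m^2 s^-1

(1)

Dimensions:
  (1) [velocity] = m·s⁻¹
  (2) [action] = kg·m²·s⁻¹
  (3) [kg·m²] / [s] = kg·m²·s⁻¹
  (4) kg·m²·s⁻¹
All reduce to kg·m²·s⁻¹ except (1), which is m·s⁻¹.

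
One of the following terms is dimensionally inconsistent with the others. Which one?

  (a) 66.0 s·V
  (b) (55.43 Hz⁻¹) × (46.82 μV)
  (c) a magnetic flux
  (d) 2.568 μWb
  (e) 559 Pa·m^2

(e)

Reduce each to base SI dimensions:
  (a) V·s = J·C⁻¹·s = kg·m²·s⁻²·A⁻¹
  (b) [s] · [kg·m²·s⁻³·A⁻¹] = kg·m²·s⁻²·A⁻¹
  (c) [magnetic flux] = kg·m²·s⁻²·A⁻¹
  (d) Wb = V·s = kg·m²·s⁻²·A⁻¹
  (e) Pa·m² = N·m⁻²·m² = kg·m·s⁻²
All reduce to kg·m²·s⁻²·A⁻¹ except (e), which is kg·m·s⁻².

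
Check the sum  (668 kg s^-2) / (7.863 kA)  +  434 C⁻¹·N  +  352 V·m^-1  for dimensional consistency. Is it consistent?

No

Expand each in SI base units:
  (668 kg s^-2) / (7.863 kA):  [kg·s⁻²] / [A] = kg·s⁻²·A⁻¹
  434 C⁻¹·N:  N·C⁻¹ = kg·m·s⁻²·(s·A)⁻¹ = kg·m·s⁻³·A⁻¹
  352 V·m^-1:  V·m⁻¹ = J·C⁻¹·m⁻¹ = kg·m·s⁻³·A⁻¹
The terms do not share a single dimension (kg·m·s⁻³·A⁻¹ vs kg·s⁻²·A⁻¹).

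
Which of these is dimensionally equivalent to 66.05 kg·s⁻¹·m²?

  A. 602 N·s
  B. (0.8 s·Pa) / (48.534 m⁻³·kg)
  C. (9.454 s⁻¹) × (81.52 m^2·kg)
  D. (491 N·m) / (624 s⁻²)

C.

Reference: kg·m²·s⁻¹.
Each option:
  A. N·s = kg·m·s⁻²·s = kg·m·s⁻¹
  B. [kg·m⁻¹·s⁻¹] / [kg·m⁻³] = m²·s⁻¹
  C. [s⁻¹] · [kg·m²] = kg·m²·s⁻¹  ← same
  D. [kg·m²·s⁻²] / [s⁻²] = kg·m²
Only C. matches kg·m²·s⁻¹.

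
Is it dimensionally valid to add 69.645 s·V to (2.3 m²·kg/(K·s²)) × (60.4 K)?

No

Reduce each to base SI dimensions:
  69.645 s·V:  V·s = J·C⁻¹·s = kg·m²·s⁻²·A⁻¹
  (2.3 m²·kg/(K·s²)) × (60.4 K):  [kg·m²·s⁻²·K⁻¹] · [K] = kg·m²·s⁻²
kg·m²·s⁻²·A⁻¹ ≠ kg·m²·s⁻², so they cannot be added.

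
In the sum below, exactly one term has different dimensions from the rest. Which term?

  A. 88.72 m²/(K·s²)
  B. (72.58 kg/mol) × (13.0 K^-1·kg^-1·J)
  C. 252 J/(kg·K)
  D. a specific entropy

B.

Expand each in SI base units:
  A. m²·s⁻²·K⁻¹
  B. [kg·mol⁻¹] · [m²·s⁻²·K⁻¹] = kg·m²·s⁻²·K⁻¹·mol⁻¹
  C. J·kg⁻¹·K⁻¹ = N·m·kg⁻¹·K⁻¹ = m²·s⁻²·K⁻¹
  D. [specific entropy] = m²·s⁻²·K⁻¹
All reduce to m²·s⁻²·K⁻¹ except B., which is kg·m²·s⁻²·K⁻¹·mol⁻¹.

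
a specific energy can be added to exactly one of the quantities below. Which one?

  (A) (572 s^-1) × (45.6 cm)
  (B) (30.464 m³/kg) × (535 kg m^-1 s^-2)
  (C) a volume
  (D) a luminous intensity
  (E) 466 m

(B)

Reference: [specific energy] = m²·s⁻².
Each option:
  (A) [s⁻¹] · [m] = m·s⁻¹
  (B) [kg⁻¹·m³] · [kg·m⁻¹·s⁻²] = m²·s⁻²  ← same
  (C) [volume] = m³
  (D) [luminous intensity] = cd
  (E) m
Only (B) matches m²·s⁻².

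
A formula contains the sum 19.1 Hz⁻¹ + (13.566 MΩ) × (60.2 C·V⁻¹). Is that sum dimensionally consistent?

Yes

Dimensions:
  19.1 Hz⁻¹:  Hz⁻¹ = (s⁻¹)⁻¹ = s
  (13.566 MΩ) × (60.2 C·V⁻¹):  [kg·m²·s⁻³·A⁻²] · [kg⁻¹·m⁻²·s⁴·A²] = s
Both are s, so they have the same dimensions and can be added.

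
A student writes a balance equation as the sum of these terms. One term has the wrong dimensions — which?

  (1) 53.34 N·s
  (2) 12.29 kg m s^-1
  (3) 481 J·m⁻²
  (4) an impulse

Reduce each to base SI dimensions:
  (1) N·s = kg·m·s⁻²·s = kg·m·s⁻¹
  (2) kg·m·s⁻¹
  (3) J·m⁻² = N·m·m⁻² = kg·s⁻²
  (4) [impulse] = kg·m·s⁻¹
All reduce to kg·m·s⁻¹ except (3), which is kg·s⁻².

(3)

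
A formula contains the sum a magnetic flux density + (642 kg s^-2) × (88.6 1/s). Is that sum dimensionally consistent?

Expand each in SI base units:
  a magnetic flux density:  [magnetic flux density] = kg·s⁻²·A⁻¹
  (642 kg s^-2) × (88.6 1/s):  [kg·s⁻²] · [s⁻¹] = kg·s⁻³
kg·s⁻²·A⁻¹ ≠ kg·s⁻³, so they cannot be added.

No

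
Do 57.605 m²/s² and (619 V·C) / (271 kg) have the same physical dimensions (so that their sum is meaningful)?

Yes

In SI base units:
  57.605 m²/s²:  m²·s⁻²
  (619 V·C) / (271 kg):  [kg·m²·s⁻²] / [kg] = m²·s⁻²
Both are m²·s⁻², so they have the same dimensions and can be added.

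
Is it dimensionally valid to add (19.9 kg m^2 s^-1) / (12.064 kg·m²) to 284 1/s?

Reduce each to base SI dimensions:
  (19.9 kg m^2 s^-1) / (12.064 kg·m²):  [kg·m²·s⁻¹] / [kg·m²] = s⁻¹
  284 1/s:  s⁻¹
Both are s⁻¹, so they have the same dimensions and can be added.

Yes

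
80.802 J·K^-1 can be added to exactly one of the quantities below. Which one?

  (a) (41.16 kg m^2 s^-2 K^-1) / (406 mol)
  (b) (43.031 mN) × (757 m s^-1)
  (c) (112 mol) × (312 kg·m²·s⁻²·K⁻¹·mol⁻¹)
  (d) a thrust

(c)

Reference: J·K⁻¹ = N·m·K⁻¹ = kg·m²·s⁻²·K⁻¹.
Each option:
  (a) [kg·m²·s⁻²·K⁻¹] / [mol] = kg·m²·s⁻²·K⁻¹·mol⁻¹
  (b) [kg·m·s⁻²] · [m·s⁻¹] = kg·m²·s⁻³
  (c) [mol] · [kg·m²·s⁻²·K⁻¹·mol⁻¹] = kg·m²·s⁻²·K⁻¹  ← same
  (d) [thrust] = kg·m·s⁻²
Only (c) matches kg·m²·s⁻²·K⁻¹.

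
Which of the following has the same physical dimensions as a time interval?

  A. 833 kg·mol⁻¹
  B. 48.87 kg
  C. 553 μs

C.

Reference: [time interval] = s.
Each option:
  A. kg·mol⁻¹
  B. kg
  C. s  ← same
Only C. matches s.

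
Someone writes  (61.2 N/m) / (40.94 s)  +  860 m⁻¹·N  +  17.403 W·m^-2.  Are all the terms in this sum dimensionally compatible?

No

Work out the base dimensions of each:
  (61.2 N/m) / (40.94 s):  [kg·s⁻²] / [s] = kg·s⁻³
  860 m⁻¹·N:  N·m⁻¹ = kg·m·s⁻²·m⁻¹ = kg·s⁻²
  17.403 W·m^-2:  W·m⁻² = J·s⁻¹·m⁻² = kg·s⁻³
The terms do not share a single dimension (kg·s⁻² vs kg·s⁻³).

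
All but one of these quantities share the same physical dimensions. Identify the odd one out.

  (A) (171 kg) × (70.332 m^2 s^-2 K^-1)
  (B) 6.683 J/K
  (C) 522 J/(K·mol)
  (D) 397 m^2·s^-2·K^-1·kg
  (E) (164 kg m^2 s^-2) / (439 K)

(C)

In SI base units:
  (A) [kg] · [m²·s⁻²·K⁻¹] = kg·m²·s⁻²·K⁻¹
  (B) J·K⁻¹ = N·m·K⁻¹ = kg·m²·s⁻²·K⁻¹
  (C) J·mol⁻¹·K⁻¹ = N·m·mol⁻¹·K⁻¹ = kg·m²·s⁻²·K⁻¹·mol⁻¹
  (D) kg·m²·s⁻²·K⁻¹
  (E) [kg·m²·s⁻²] / [K] = kg·m²·s⁻²·K⁻¹
All reduce to kg·m²·s⁻²·K⁻¹ except (C), which is kg·m²·s⁻²·K⁻¹·mol⁻¹.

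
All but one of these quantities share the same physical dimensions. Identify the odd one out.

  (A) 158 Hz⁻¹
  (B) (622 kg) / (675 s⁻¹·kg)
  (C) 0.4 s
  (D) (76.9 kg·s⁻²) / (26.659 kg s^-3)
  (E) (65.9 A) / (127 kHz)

(E)

In SI base units:
  (A) Hz⁻¹ = (s⁻¹)⁻¹ = s
  (B) [kg] / [kg·s⁻¹] = s
  (C) s
  (D) [kg·s⁻²] / [kg·s⁻³] = s
  (E) [A] / [s⁻¹] = s·A
All reduce to s except (E), which is s·A.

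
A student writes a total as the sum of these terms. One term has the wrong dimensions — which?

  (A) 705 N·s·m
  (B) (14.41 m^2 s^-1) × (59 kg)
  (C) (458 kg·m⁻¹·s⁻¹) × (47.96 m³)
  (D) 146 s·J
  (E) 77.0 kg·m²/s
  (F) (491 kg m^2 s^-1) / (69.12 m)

(F)

Reduce each to base SI dimensions:
  (A) N·m·s = kg·m·s⁻²·m·s = kg·m²·s⁻¹
  (B) [m²·s⁻¹] · [kg] = kg·m²·s⁻¹
  (C) [kg·m⁻¹·s⁻¹] · [m³] = kg·m²·s⁻¹
  (D) J·s = N·m·s = kg·m²·s⁻¹
  (E) kg·m²·s⁻¹
  (F) [kg·m²·s⁻¹] / [m] = kg·m·s⁻¹
All reduce to kg·m²·s⁻¹ except (F), which is kg·m·s⁻¹.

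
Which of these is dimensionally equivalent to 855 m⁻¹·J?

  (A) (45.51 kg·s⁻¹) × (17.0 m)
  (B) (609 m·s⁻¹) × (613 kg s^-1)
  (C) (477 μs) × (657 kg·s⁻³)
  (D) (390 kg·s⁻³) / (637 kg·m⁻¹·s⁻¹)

Reference: J·m⁻¹ = N·m·m⁻¹ = kg·m·s⁻².
Each option:
  (A) [kg·s⁻¹] · [m] = kg·m·s⁻¹
  (B) [m·s⁻¹] · [kg·s⁻¹] = kg·m·s⁻²  ← same
  (C) [s] · [kg·s⁻³] = kg·s⁻²
  (D) [kg·s⁻³] / [kg·m⁻¹·s⁻¹] = m·s⁻²
Only (B) matches kg·m·s⁻².

(B)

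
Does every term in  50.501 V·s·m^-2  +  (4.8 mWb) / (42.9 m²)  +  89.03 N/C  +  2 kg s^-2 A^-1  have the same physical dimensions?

No

Dimensions:
  50.501 V·s·m^-2:  V·s·m⁻² = J·C⁻¹·s·m⁻² = kg·s⁻²·A⁻¹
  (4.8 mWb) / (42.9 m²):  [kg·m²·s⁻²·A⁻¹] / [m²] = kg·s⁻²·A⁻¹
  89.03 N/C:  N·C⁻¹ = kg·m·s⁻²·(s·A)⁻¹ = kg·m·s⁻³·A⁻¹
  2 kg s^-2 A^-1:  kg·s⁻²·A⁻¹
The terms do not share a single dimension (kg·m·s⁻³·A⁻¹ vs kg·s⁻²·A⁻¹).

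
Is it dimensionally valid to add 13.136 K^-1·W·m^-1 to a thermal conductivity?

Yes

Dimensions:
  13.136 K^-1·W·m^-1:  W·m⁻¹·K⁻¹ = J·s⁻¹·m⁻¹·K⁻¹ = kg·m·s⁻³·K⁻¹
  a thermal conductivity:  [thermal conductivity] = kg·m·s⁻³·K⁻¹
Both are kg·m·s⁻³·K⁻¹, so they have the same dimensions and can be added.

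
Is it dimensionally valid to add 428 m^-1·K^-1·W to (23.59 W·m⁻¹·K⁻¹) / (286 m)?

Dimensions:
  428 m^-1·K^-1·W:  W·m⁻¹·K⁻¹ = J·s⁻¹·m⁻¹·K⁻¹ = kg·m·s⁻³·K⁻¹
  (23.59 W·m⁻¹·K⁻¹) / (286 m):  [kg·m·s⁻³·K⁻¹] / [m] = kg·s⁻³·K⁻¹
kg·m·s⁻³·K⁻¹ ≠ kg·s⁻³·K⁻¹, so they cannot be added.

No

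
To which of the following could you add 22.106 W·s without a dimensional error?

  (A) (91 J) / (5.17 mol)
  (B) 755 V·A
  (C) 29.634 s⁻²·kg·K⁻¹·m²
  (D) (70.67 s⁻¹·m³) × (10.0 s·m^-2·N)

Reference: W·s = J·s⁻¹·s = kg·m²·s⁻².
Each option:
  (A) [kg·m²·s⁻²] / [mol] = kg·m²·s⁻²·mol⁻¹
  (B) V·A = J·C⁻¹·A = kg·m²·s⁻³
  (C) kg·m²·s⁻²·K⁻¹
  (D) [m³·s⁻¹] · [kg·m⁻¹·s⁻¹] = kg·m²·s⁻²  ← same
Only (D) matches kg·m²·s⁻².

(D)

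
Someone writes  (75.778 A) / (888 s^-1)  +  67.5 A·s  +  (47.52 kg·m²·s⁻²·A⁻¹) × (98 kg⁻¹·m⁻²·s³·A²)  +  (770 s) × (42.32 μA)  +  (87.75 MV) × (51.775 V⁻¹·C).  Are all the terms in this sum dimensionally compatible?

In SI base units:
  (75.778 A) / (888 s^-1):  [A] / [s⁻¹] = s·A
  67.5 A·s:  A·s = s·A
  (47.52 kg·m²·s⁻²·A⁻¹) × (98 kg⁻¹·m⁻²·s³·A²):  [kg·m²·s⁻²·A⁻¹] · [kg⁻¹·m⁻²·s³·A²] = s·A
  (770 s) × (42.32 μA):  [s] · [A] = s·A
  (87.75 MV) × (51.775 V⁻¹·C):  [kg·m²·s⁻³·A⁻¹] · [kg⁻¹·m⁻²·s⁴·A²] = s·A
Every term reduces to s·A.

Yes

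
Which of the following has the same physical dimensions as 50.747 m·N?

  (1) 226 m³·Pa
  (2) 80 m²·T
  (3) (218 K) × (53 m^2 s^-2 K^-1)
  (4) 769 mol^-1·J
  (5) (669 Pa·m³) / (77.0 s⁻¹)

(1)

Reference: N·m = kg·m·s⁻²·m = kg·m²·s⁻².
Each option:
  (1) Pa·m³ = N·m⁻²·m³ = kg·m²·s⁻²  ← same
  (2) T·m² = Wb·m⁻²·m² = kg·m²·s⁻²·A⁻¹
  (3) [K] · [m²·s⁻²·K⁻¹] = m²·s⁻²
  (4) J·mol⁻¹ = N·m·mol⁻¹ = kg·m²·s⁻²·mol⁻¹
  (5) [kg·m²·s⁻²] / [s⁻¹] = kg·m²·s⁻¹
Only (1) matches kg·m²·s⁻².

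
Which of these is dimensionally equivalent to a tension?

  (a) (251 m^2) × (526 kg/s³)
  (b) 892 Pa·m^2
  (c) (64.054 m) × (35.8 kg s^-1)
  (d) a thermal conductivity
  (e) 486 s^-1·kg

Reference: [tension] = kg·m·s⁻².
Each option:
  (a) [m²] · [kg·s⁻³] = kg·m²·s⁻³
  (b) Pa·m² = N·m⁻²·m² = kg·m·s⁻²  ← same
  (c) [m] · [kg·s⁻¹] = kg·m·s⁻¹
  (d) [thermal conductivity] = kg·m·s⁻³·K⁻¹
  (e) kg·s⁻¹
Only (b) matches kg·m·s⁻².

(b)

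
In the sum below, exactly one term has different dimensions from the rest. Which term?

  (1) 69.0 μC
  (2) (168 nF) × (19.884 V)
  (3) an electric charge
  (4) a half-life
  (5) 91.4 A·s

(4)

Dimensions:
  (1) C = s·A
  (2) [kg⁻¹·m⁻²·s⁴·A²] · [kg·m²·s⁻³·A⁻¹] = s·A
  (3) [electric charge] = s·A
  (4) [half-life] = s
  (5) A·s = s·A
All reduce to s·A except (4), which is s.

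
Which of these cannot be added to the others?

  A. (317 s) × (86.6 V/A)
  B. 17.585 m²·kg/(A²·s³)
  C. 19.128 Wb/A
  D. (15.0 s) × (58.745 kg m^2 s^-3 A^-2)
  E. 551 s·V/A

Work out the base dimensions of each:
  A. [s] · [kg·m²·s⁻³·A⁻²] = kg·m²·s⁻²·A⁻²
  B. kg·m²·s⁻³·A⁻²
  C. Wb·A⁻¹ = V·s·A⁻¹ = kg·m²·s⁻²·A⁻²
  D. [s] · [kg·m²·s⁻³·A⁻²] = kg·m²·s⁻²·A⁻²
  E. V·s·A⁻¹ = J·C⁻¹·s·A⁻¹ = kg·m²·s⁻²·A⁻²
All reduce to kg·m²·s⁻²·A⁻² except B., which is kg·m²·s⁻³·A⁻².

B.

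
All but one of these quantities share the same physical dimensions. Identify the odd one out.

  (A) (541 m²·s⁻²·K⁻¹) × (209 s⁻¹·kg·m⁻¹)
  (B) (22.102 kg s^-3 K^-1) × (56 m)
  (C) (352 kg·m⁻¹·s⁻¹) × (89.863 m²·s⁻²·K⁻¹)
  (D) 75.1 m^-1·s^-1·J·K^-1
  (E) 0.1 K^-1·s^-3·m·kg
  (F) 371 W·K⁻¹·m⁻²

In SI base units:
  (A) [m²·s⁻²·K⁻¹] · [kg·m⁻¹·s⁻¹] = kg·m·s⁻³·K⁻¹
  (B) [kg·s⁻³·K⁻¹] · [m] = kg·m·s⁻³·K⁻¹
  (C) [kg·m⁻¹·s⁻¹] · [m²·s⁻²·K⁻¹] = kg·m·s⁻³·K⁻¹
  (D) J·s⁻¹·m⁻¹·K⁻¹ = N·m·s⁻¹·m⁻¹·K⁻¹ = kg·m·s⁻³·K⁻¹
  (E) kg·m·s⁻³·K⁻¹
  (F) W·m⁻²·K⁻¹ = J·s⁻¹·m⁻²·K⁻¹ = kg·s⁻³·K⁻¹
All reduce to kg·m·s⁻³·K⁻¹ except (F), which is kg·s⁻³·K⁻¹.

(F)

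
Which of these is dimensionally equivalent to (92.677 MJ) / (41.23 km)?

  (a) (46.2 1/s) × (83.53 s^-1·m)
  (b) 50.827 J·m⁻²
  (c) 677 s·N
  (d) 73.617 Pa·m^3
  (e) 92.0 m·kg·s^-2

(e)

Reference: [kg·m²·s⁻²] / [m] = kg·m·s⁻².
Each option:
  (a) [s⁻¹] · [m·s⁻¹] = m·s⁻²
  (b) J·m⁻² = N·m·m⁻² = kg·s⁻²
  (c) N·s = kg·m·s⁻²·s = kg·m·s⁻¹
  (d) Pa·m³ = N·m⁻²·m³ = kg·m²·s⁻²
  (e) kg·m·s⁻²  ← same
Only (e) matches kg·m·s⁻².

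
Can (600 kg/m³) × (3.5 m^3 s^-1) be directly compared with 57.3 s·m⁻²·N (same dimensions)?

No

In SI base units:
  (600 kg/m³) × (3.5 m^3 s^-1):  [kg·m⁻³] · [m³·s⁻¹] = kg·s⁻¹
  57.3 s·m⁻²·N:  N·s·m⁻² = kg·m·s⁻²·s·m⁻² = kg·m⁻¹·s⁻¹
kg·s⁻¹ ≠ kg·m⁻¹·s⁻¹, so they cannot be added.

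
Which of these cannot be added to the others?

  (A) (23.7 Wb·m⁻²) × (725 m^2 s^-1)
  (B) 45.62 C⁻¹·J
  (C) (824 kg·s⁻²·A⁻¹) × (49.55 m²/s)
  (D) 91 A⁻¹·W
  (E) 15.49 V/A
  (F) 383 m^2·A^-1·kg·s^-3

In SI base units:
  (A) [kg·s⁻²·A⁻¹] · [m²·s⁻¹] = kg·m²·s⁻³·A⁻¹
  (B) J·C⁻¹ = N·m·(s·A)⁻¹ = kg·m²·s⁻³·A⁻¹
  (C) [kg·s⁻²·A⁻¹] · [m²·s⁻¹] = kg·m²·s⁻³·A⁻¹
  (D) W·A⁻¹ = J·s⁻¹·A⁻¹ = kg·m²·s⁻³·A⁻¹
  (E) V·A⁻¹ = J·C⁻¹·A⁻¹ = kg·m²·s⁻³·A⁻²
  (F) kg·m²·s⁻³·A⁻¹
All reduce to kg·m²·s⁻³·A⁻¹ except (E), which is kg·m²·s⁻³·A⁻².

(E)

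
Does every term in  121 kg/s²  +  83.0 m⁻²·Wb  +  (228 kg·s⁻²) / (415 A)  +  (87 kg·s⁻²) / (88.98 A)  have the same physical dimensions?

Reduce each to base SI dimensions:
  121 kg/s²:  kg·s⁻²
  83.0 m⁻²·Wb:  Wb·m⁻² = V·s·m⁻² = kg·s⁻²·A⁻¹
  (228 kg·s⁻²) / (415 A):  [kg·s⁻²] / [A] = kg·s⁻²·A⁻¹
  (87 kg·s⁻²) / (88.98 A):  [kg·s⁻²] / [A] = kg·s⁻²·A⁻¹
The terms do not share a single dimension (kg·s⁻² vs kg·s⁻²·A⁻¹).

No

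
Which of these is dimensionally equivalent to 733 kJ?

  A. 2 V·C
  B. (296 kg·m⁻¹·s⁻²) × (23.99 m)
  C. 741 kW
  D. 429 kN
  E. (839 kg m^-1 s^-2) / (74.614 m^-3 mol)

Reference: J = N·m = kg·m²·s⁻².
Each option:
  A. C·V = s·A·J·C⁻¹ = kg·m²·s⁻²  ← same
  B. [kg·m⁻¹·s⁻²] · [m] = kg·s⁻²
  C. W = J·s⁻¹ = kg·m²·s⁻³
  D. N = kg·m·s⁻²
  E. [kg·m⁻¹·s⁻²] / [m⁻³·mol] = kg·m²·s⁻²·mol⁻¹
Only A. matches kg·m²·s⁻².

A.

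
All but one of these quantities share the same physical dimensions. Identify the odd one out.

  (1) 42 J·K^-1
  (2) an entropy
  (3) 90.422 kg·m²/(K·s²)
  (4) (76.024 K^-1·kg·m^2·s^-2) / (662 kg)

(4)

Work out the base dimensions of each:
  (1) J·K⁻¹ = N·m·K⁻¹ = kg·m²·s⁻²·K⁻¹
  (2) [entropy] = kg·m²·s⁻²·K⁻¹
  (3) kg·m²·s⁻²·K⁻¹
  (4) [kg·m²·s⁻²·K⁻¹] / [kg] = m²·s⁻²·K⁻¹
All reduce to kg·m²·s⁻²·K⁻¹ except (4), which is m²·s⁻²·K⁻¹.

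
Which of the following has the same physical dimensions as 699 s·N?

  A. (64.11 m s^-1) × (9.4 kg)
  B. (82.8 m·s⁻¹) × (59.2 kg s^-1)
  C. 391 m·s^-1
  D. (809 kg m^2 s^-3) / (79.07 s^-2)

A.

Reference: N·s = kg·m·s⁻²·s = kg·m·s⁻¹.
Each option:
  A. [m·s⁻¹] · [kg] = kg·m·s⁻¹  ← same
  B. [m·s⁻¹] · [kg·s⁻¹] = kg·m·s⁻²
  C. m·s⁻¹
  D. [kg·m²·s⁻³] / [s⁻²] = kg·m²·s⁻¹
Only A. matches kg·m·s⁻¹.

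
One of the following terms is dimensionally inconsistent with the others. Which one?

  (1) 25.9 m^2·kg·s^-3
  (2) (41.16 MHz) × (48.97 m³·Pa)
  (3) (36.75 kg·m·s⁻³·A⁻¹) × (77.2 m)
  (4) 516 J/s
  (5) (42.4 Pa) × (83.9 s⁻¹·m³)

Work out the base dimensions of each:
  (1) kg·m²·s⁻³
  (2) [s⁻¹] · [kg·m²·s⁻²] = kg·m²·s⁻³
  (3) [kg·m·s⁻³·A⁻¹] · [m] = kg·m²·s⁻³·A⁻¹
  (4) J·s⁻¹ = N·m·s⁻¹ = kg·m²·s⁻³
  (5) [kg·m⁻¹·s⁻²] · [m³·s⁻¹] = kg·m²·s⁻³
All reduce to kg·m²·s⁻³ except (3), which is kg·m²·s⁻³·A⁻¹.

(3)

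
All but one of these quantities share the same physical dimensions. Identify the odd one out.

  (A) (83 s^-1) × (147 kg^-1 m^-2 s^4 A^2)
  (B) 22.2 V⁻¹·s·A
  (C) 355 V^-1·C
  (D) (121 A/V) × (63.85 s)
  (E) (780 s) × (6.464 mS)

Work out the base dimensions of each:
  (A) [s⁻¹] · [kg⁻¹·m⁻²·s⁴·A²] = kg⁻¹·m⁻²·s³·A²
  (B) A·s·V⁻¹ = A·s·(J·C⁻¹)⁻¹ = kg⁻¹·m⁻²·s⁴·A²
  (C) C·V⁻¹ = s·A·(J·C⁻¹)⁻¹ = kg⁻¹·m⁻²·s⁴·A²
  (D) [kg⁻¹·m⁻²·s³·A²] · [s] = kg⁻¹·m⁻²·s⁴·A²
  (E) [s] · [kg⁻¹·m⁻²·s³·A²] = kg⁻¹·m⁻²·s⁴·A²
All reduce to kg⁻¹·m⁻²·s⁴·A² except (A), which is kg⁻¹·m⁻²·s³·A².

(A)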